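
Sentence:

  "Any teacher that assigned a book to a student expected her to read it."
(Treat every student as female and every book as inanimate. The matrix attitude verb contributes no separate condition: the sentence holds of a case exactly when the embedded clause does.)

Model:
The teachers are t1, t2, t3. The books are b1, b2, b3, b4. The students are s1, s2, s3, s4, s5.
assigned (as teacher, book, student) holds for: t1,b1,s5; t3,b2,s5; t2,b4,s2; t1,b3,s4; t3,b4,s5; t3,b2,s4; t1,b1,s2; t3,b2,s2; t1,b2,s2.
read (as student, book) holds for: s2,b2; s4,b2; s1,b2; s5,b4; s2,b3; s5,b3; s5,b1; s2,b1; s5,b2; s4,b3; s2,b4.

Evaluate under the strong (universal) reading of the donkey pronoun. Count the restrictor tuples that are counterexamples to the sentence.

"her" takes "a student" as antecedent and "it" takes "a book"; both are donkey pronouns co-varying with the restrictor.
Strong reading: for every (t,b,s) with assigned(t,b,s), read(s,b).
Restrictor triples: (t1,b1,s2)→read(s2,b1) ✓  (t1,b1,s5)→read(s5,b1) ✓  (t1,b2,s2)→read(s2,b2) ✓  (t1,b3,s4)→read(s4,b3) ✓  (t2,b4,s2)→read(s2,b4) ✓  (t3,b2,s2)→read(s2,b2) ✓  (t3,b2,s4)→read(s4,b2) ✓  (t3,b2,s5)→read(s5,b2) ✓  (t3,b4,s5)→read(s5,b4) ✓
Counterexamples (restrictor triples failing the scope): 0.

0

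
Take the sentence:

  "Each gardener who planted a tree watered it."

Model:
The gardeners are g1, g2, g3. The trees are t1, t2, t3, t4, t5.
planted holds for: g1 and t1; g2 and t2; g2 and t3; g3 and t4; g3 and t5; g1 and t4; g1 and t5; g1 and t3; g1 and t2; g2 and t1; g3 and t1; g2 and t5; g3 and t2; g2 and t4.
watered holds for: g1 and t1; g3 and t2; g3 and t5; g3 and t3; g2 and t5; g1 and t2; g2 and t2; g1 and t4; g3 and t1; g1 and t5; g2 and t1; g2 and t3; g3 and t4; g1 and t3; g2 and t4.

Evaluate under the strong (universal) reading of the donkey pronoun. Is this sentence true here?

"it" takes "a tree" as antecedent — a donkey pronoun bound across the clause boundary.
Strong reading: for every (g,t) with planted(g,t), watered(g,t).
Restrictor pairs: (g1,t1) ✓  (g1,t2) ✓  (g1,t3) ✓  (g1,t4) ✓  (g1,t5) ✓  (g2,t1) ✓  (g2,t2) ✓  (g2,t3) ✓  (g2,t4) ✓  (g2,t5) ✓  (g3,t1) ✓  (g3,t2) ✓  (g3,t4) ✓  (g3,t5) ✓
Every restrictor pair satisfies the scope.

True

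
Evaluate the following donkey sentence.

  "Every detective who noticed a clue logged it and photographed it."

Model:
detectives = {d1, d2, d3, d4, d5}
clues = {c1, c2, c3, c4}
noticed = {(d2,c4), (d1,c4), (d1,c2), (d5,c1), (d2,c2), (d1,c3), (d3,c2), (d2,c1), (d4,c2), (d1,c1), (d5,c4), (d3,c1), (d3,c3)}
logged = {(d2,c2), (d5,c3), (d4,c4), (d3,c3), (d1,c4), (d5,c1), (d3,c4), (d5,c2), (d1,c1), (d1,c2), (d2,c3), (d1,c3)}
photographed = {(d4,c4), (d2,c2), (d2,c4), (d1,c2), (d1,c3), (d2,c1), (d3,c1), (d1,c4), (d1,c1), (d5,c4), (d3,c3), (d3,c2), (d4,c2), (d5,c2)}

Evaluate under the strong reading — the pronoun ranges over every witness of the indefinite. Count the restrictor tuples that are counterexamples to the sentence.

7

"it" takes "a clue" as antecedent — a donkey pronoun bound across the clause boundary.
Strong reading: for every (d,c) with noticed(d,c), logged(d,c) ∧ photographed(d,c).
Restrictor pairs: (d1,c1) ✓  (d1,c2) ✓  (d1,c3) ✓  (d1,c4) ✓  (d2,c1) ✗  (d2,c2) ✓  (d2,c4) ✗  (d3,c1) ✗  (d3,c2) ✗  (d3,c3) ✓  (d4,c2) ✗  (d5,c1) ✗  (d5,c4) ✗
Counterexamples (restrictor pairs failing the scope): 7.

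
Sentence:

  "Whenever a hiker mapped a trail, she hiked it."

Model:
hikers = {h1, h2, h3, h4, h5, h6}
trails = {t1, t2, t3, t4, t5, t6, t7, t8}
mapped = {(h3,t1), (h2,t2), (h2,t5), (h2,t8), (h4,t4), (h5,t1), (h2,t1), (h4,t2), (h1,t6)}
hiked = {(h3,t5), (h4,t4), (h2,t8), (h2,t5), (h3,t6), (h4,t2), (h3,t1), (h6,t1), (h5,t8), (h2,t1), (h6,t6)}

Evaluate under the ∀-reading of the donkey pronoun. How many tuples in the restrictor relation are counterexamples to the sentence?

3

"it" takes "a trail" as antecedent — a donkey pronoun bound across the clause boundary.
Strong reading: for every (h,t) with mapped(h,t), hiked(h,t).
Restrictor pairs: (h1,t6) ✗  (h2,t1) ✓  (h2,t2) ✗  (h2,t5) ✓  (h2,t8) ✓  (h3,t1) ✓  (h4,t2) ✓  (h4,t4) ✓  (h5,t1) ✗
Counterexamples (restrictor pairs failing the scope): 3.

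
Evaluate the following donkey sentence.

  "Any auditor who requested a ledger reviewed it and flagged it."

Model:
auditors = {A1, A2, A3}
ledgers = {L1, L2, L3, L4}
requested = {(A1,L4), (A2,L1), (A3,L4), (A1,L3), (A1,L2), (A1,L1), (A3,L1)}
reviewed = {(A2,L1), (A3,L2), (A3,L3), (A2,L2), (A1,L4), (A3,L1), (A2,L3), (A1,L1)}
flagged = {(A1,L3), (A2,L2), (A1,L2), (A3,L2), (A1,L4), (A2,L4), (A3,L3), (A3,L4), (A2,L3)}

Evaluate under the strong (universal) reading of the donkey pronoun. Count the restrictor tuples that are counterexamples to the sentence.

"it" takes "a ledger" as antecedent — a donkey pronoun bound across the clause boundary.
Strong reading: for every (a,l) with requested(a,l), reviewed(a,l) ∧ flagged(a,l).
Restrictor pairs: (A1,L1) ✗  (A1,L2) ✗  (A1,L3) ✗  (A1,L4) ✓  (A2,L1) ✗  (A3,L1) ✗  (A3,L4) ✗
Counterexamples (restrictor pairs failing the scope): 6.

6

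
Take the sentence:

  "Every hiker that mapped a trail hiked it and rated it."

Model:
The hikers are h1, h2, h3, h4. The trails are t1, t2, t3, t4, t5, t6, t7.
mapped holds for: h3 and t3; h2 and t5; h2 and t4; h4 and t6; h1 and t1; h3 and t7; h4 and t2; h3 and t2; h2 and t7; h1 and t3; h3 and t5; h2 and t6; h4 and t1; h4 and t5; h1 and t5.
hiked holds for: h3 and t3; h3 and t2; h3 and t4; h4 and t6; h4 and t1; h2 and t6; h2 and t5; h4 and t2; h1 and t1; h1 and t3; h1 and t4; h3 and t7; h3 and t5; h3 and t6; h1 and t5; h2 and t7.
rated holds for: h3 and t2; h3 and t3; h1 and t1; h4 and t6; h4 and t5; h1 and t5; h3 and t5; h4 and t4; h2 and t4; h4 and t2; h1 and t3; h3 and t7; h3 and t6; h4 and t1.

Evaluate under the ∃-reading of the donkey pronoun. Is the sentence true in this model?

False

"it" takes "a trail" as antecedent — a donkey pronoun bound across the clause boundary.
Weak reading: every hiker h with some mapped-trail has at least one mapped-trail t such that hiked(h,t) ∧ rated(h,t).
Per hiker: h1:✓  h2:✗  h3:✓  h4:✓
h2 has no witness among its mapped-trails.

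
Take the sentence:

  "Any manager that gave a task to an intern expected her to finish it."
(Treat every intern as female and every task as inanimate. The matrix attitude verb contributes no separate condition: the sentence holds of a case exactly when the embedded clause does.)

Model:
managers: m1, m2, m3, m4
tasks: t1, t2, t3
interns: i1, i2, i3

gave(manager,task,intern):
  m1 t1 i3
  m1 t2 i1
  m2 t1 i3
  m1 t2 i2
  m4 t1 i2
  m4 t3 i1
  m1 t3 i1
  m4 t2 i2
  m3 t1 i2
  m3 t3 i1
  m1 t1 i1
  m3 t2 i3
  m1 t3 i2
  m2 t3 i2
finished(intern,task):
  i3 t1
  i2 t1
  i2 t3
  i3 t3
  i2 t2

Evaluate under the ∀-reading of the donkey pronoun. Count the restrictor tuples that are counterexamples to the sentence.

6

"her" takes "an intern" as antecedent and "it" takes "a task"; both are donkey pronouns co-varying with the restrictor.
Strong reading: for every (m,t,i) with gave(m,t,i), finished(i,t).
Restrictor triples: (m1,t1,i1)→finished(i1,t1) ✗  (m1,t1,i3)→finished(i3,t1) ✓  (m1,t2,i1)→finished(i1,t2) ✗  (m1,t2,i2)→finished(i2,t2) ✓  (m1,t3,i1)→finished(i1,t3) ✗  (m1,t3,i2)→finished(i2,t3) ✓  (m2,t1,i3)→finished(i3,t1) ✓  (m2,t3,i2)→finished(i2,t3) ✓  (m3,t1,i2)→finished(i2,t1) ✓  (m3,t2,i3)→finished(i3,t2) ✗  (m3,t3,i1)→finished(i1,t3) ✗  (m4,t1,i2)→finished(i2,t1) ✓  (m4,t2,i2)→finished(i2,t2) ✓  (m4,t3,i1)→finished(i1,t3) ✗
Counterexamples (restrictor triples failing the scope): 6.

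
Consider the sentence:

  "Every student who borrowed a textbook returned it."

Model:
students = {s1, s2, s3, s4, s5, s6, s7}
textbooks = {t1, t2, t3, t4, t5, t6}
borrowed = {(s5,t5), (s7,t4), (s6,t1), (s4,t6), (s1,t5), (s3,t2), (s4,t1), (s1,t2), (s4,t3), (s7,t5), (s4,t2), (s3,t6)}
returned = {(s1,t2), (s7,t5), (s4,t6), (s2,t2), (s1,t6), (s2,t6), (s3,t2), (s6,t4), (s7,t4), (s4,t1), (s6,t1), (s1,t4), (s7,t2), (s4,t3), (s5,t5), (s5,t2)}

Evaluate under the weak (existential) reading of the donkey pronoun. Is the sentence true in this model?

"it" takes "a textbook" as antecedent — a donkey pronoun bound across the clause boundary.
Weak reading: every student s with some borrowed-textbook has at least one borrowed-textbook t such that returned(s,t).
Per student: s1:✓  s3:✓  s4:✓  s5:✓  s6:✓  s7:✓
Every student in the restrictor has a witness.

True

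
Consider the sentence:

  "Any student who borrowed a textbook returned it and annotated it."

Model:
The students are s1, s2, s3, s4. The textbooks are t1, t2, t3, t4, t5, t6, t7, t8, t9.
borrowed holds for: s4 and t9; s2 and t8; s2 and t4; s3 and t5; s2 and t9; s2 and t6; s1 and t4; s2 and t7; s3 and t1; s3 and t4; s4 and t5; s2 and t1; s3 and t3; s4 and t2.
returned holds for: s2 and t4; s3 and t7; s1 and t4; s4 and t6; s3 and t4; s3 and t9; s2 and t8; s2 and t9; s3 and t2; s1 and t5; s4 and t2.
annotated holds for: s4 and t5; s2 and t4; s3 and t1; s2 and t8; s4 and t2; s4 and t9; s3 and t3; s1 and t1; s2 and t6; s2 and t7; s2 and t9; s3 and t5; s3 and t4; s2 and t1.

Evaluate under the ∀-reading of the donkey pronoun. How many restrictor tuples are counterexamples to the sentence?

"it" takes "a textbook" as antecedent — a donkey pronoun bound across the clause boundary.
Strong reading: for every (s,t) with borrowed(s,t), returned(s,t) ∧ annotated(s,t).
Restrictor pairs: (s1,t4) ✗  (s2,t1) ✗  (s2,t4) ✓  (s2,t6) ✗  (s2,t7) ✗  (s2,t8) ✓  (s2,t9) ✓  (s3,t1) ✗  (s3,t3) ✗  (s3,t4) ✓  (s3,t5) ✗  (s4,t2) ✓  (s4,t5) ✗  (s4,t9) ✗
Counterexamples (restrictor pairs failing the scope): 9.

9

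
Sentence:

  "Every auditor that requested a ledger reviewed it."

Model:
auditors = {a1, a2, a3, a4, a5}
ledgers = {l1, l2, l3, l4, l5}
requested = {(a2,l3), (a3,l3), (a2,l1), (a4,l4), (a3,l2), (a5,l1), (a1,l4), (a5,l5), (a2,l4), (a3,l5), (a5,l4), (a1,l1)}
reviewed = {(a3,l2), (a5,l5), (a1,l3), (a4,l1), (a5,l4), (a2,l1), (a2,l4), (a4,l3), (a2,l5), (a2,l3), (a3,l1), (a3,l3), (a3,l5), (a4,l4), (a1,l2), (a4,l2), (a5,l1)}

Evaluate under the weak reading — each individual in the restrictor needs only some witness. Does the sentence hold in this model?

"it" takes "a ledger" as antecedent — a donkey pronoun bound across the clause boundary.
Weak reading: every auditor a with some requested-ledger has at least one requested-ledger l such that reviewed(a,l).
Per auditor: a1:✗  a2:✓  a3:✓  a4:✓  a5:✓
a1 has no witness among its requested-ledgers.

False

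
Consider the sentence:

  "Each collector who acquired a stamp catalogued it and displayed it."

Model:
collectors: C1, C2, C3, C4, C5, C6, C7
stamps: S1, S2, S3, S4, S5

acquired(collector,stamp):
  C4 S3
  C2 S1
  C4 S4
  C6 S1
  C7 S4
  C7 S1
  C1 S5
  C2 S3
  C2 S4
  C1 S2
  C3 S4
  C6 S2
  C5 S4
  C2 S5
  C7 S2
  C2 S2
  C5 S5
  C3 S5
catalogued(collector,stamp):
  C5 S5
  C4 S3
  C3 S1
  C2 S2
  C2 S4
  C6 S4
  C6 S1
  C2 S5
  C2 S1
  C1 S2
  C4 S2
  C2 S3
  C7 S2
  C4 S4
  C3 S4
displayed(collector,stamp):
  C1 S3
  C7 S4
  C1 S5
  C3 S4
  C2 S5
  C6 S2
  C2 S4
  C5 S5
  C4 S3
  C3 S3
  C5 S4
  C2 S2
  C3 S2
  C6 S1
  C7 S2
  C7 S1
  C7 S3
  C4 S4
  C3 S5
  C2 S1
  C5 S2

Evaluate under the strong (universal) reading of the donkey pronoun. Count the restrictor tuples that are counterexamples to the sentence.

8

"it" takes "a stamp" as antecedent — a donkey pronoun bound across the clause boundary.
Strong reading: for every (c,s) with acquired(c,s), catalogued(c,s) ∧ displayed(c,s).
Restrictor pairs: (C1,S2) ✗  (C1,S5) ✗  (C2,S1) ✓  (C2,S2) ✓  (C2,S3) ✗  (C2,S4) ✓  (C2,S5) ✓  (C3,S4) ✓  (C3,S5) ✗  (C4,S3) ✓  (C4,S4) ✓  (C5,S4) ✗  (C5,S5) ✓  (C6,S1) ✓  (C6,S2) ✗  (C7,S1) ✗  (C7,S2) ✓  (C7,S4) ✗
Counterexamples (restrictor pairs failing the scope): 8.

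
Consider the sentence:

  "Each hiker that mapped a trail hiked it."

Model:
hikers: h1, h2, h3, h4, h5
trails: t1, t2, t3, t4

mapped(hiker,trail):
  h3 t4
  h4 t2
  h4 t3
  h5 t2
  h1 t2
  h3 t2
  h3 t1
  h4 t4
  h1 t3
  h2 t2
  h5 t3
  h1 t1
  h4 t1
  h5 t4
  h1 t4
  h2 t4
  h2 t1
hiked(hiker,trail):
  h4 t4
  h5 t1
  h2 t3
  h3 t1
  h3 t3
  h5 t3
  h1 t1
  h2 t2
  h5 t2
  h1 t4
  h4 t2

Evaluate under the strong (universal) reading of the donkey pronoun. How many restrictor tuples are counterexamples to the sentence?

"it" takes "a trail" as antecedent — a donkey pronoun bound across the clause boundary.
Strong reading: for every (h,t) with mapped(h,t), hiked(h,t).
Restrictor pairs: (h1,t1) ✓  (h1,t2) ✗  (h1,t3) ✗  (h1,t4) ✓  (h2,t1) ✗  (h2,t2) ✓  (h2,t4) ✗  (h3,t1) ✓  (h3,t2) ✗  (h3,t4) ✗  (h4,t1) ✗  (h4,t2) ✓  (h4,t3) ✗  (h4,t4) ✓  (h5,t2) ✓  (h5,t3) ✓  (h5,t4) ✗
Counterexamples (restrictor pairs failing the scope): 9.

9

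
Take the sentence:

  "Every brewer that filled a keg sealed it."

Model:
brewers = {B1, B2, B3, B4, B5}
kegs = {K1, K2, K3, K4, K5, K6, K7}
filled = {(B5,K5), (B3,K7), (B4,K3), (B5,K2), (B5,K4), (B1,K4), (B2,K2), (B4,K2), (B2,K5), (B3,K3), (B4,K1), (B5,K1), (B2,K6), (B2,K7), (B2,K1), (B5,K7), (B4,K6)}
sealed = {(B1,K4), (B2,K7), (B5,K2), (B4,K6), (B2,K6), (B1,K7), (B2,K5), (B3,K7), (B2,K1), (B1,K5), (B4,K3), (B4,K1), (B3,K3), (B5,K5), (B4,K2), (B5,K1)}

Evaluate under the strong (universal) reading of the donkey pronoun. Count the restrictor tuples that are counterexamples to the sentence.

"it" takes "a keg" as antecedent — a donkey pronoun bound across the clause boundary.
Strong reading: for every (b,k) with filled(b,k), sealed(b,k).
Restrictor pairs: (B1,K4) ✓  (B2,K1) ✓  (B2,K2) ✗  (B2,K5) ✓  (B2,K6) ✓  (B2,K7) ✓  (B3,K3) ✓  (B3,K7) ✓  (B4,K1) ✓  (B4,K2) ✓  (B4,K3) ✓  (B4,K6) ✓  (B5,K1) ✓  (B5,K2) ✓  (B5,K4) ✗  (B5,K5) ✓  (B5,K7) ✗
Counterexamples (restrictor pairs failing the scope): 3.

3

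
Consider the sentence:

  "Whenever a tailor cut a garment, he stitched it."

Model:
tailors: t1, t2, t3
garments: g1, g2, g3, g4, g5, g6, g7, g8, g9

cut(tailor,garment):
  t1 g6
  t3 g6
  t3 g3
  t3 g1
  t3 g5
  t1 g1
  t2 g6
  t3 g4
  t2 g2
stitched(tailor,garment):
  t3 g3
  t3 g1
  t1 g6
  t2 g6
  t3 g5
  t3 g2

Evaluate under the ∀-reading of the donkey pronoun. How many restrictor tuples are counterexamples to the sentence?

"it" takes "a garment" as antecedent — a donkey pronoun bound across the clause boundary.
Strong reading: for every (t,g) with cut(t,g), stitched(t,g).
Restrictor pairs: (t1,g1) ✗  (t1,g6) ✓  (t2,g2) ✗  (t2,g6) ✓  (t3,g1) ✓  (t3,g3) ✓  (t3,g4) ✗  (t3,g5) ✓  (t3,g6) ✗
Counterexamples (restrictor pairs failing the scope): 4.

4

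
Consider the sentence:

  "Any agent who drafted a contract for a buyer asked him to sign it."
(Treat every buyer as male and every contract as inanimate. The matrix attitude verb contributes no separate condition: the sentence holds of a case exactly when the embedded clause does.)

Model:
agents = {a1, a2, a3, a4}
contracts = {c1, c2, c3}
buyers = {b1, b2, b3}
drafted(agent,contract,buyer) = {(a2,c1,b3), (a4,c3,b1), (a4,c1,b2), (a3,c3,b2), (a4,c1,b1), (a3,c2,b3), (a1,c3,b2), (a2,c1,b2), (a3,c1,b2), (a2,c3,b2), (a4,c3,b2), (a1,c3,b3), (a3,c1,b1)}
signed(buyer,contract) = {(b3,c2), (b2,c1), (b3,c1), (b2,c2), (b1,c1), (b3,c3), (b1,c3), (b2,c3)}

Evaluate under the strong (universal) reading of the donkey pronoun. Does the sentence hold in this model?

True

"him" takes "a buyer" as antecedent and "it" takes "a contract"; both are donkey pronouns co-varying with the restrictor.
Strong reading: for every (a,c,b) with drafted(a,c,b), signed(b,c).
Restrictor triples: (a1,c3,b2)→signed(b2,c3) ✓  (a1,c3,b3)→signed(b3,c3) ✓  (a2,c1,b2)→signed(b2,c1) ✓  (a2,c1,b3)→signed(b3,c1) ✓  (a2,c3,b2)→signed(b2,c3) ✓  (a3,c1,b1)→signed(b1,c1) ✓  (a3,c1,b2)→signed(b2,c1) ✓  (a3,c2,b3)→signed(b3,c2) ✓  (a3,c3,b2)→signed(b2,c3) ✓  (a4,c1,b1)→signed(b1,c1) ✓  (a4,c1,b2)→signed(b2,c1) ✓  (a4,c3,b1)→signed(b1,c3) ✓  (a4,c3,b2)→signed(b2,c3) ✓
Every restrictor triple satisfies the scope.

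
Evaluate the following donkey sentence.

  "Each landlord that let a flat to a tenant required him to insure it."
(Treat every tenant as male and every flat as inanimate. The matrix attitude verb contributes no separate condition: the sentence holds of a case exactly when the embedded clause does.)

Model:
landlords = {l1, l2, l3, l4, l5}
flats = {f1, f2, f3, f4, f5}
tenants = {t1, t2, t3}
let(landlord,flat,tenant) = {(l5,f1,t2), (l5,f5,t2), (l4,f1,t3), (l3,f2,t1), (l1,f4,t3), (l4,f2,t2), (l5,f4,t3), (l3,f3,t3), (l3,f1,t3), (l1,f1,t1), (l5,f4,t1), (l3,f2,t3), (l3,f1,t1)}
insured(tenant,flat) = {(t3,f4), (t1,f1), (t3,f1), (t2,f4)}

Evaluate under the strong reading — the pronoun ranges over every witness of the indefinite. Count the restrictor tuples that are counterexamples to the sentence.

7

"him" takes "a tenant" as antecedent and "it" takes "a flat"; both are donkey pronouns co-varying with the restrictor.
Strong reading: for every (l,f,t) with let(l,f,t), insured(t,f).
Restrictor triples: (l1,f1,t1)→insured(t1,f1) ✓  (l1,f4,t3)→insured(t3,f4) ✓  (l3,f1,t1)→insured(t1,f1) ✓  (l3,f1,t3)→insured(t3,f1) ✓  (l3,f2,t1)→insured(t1,f2) ✗  (l3,f2,t3)→insured(t3,f2) ✗  (l3,f3,t3)→insured(t3,f3) ✗  (l4,f1,t3)→insured(t3,f1) ✓  (l4,f2,t2)→insured(t2,f2) ✗  (l5,f1,t2)→insured(t2,f1) ✗  (l5,f4,t1)→insured(t1,f4) ✗  (l5,f4,t3)→insured(t3,f4) ✓  (l5,f5,t2)→insured(t2,f5) ✗
Counterexamples (restrictor triples failing the scope): 7.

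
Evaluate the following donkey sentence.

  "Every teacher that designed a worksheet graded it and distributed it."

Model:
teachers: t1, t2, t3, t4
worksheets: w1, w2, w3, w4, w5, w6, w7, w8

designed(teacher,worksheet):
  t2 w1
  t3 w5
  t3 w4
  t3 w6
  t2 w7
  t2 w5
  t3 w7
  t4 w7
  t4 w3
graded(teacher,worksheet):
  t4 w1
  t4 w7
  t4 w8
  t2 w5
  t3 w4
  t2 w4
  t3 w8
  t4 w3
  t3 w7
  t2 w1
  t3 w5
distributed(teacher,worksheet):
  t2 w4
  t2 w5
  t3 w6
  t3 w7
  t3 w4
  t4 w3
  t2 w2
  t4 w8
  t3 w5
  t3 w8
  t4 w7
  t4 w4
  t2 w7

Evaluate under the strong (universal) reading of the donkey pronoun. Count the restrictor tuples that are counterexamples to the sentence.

3

"it" takes "a worksheet" as antecedent — a donkey pronoun bound across the clause boundary.
Strong reading: for every (t,w) with designed(t,w), graded(t,w) ∧ distributed(t,w).
Restrictor pairs: (t2,w1) ✗  (t2,w5) ✓  (t2,w7) ✗  (t3,w4) ✓  (t3,w5) ✓  (t3,w6) ✗  (t3,w7) ✓  (t4,w3) ✓  (t4,w7) ✓
Counterexamples (restrictor pairs failing the scope): 3.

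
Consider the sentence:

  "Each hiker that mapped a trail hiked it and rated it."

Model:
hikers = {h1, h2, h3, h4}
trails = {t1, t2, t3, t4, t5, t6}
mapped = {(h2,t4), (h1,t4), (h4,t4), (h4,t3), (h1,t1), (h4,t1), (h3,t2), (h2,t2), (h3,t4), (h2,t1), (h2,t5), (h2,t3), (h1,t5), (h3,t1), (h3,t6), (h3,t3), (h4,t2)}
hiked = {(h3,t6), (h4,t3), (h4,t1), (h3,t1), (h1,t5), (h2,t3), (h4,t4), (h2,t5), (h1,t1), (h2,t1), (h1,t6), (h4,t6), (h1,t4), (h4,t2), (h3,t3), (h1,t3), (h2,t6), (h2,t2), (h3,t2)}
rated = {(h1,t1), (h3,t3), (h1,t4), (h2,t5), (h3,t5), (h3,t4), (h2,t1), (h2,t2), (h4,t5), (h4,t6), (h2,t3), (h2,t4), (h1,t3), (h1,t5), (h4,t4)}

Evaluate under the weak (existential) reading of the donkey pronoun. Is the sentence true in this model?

True

"it" takes "a trail" as antecedent — a donkey pronoun bound across the clause boundary.
Weak reading: every hiker h with some mapped-trail has at least one mapped-trail t such that hiked(h,t) ∧ rated(h,t).
Per hiker: h1:✓  h2:✓  h3:✓  h4:✓
Every hiker in the restrictor has a witness.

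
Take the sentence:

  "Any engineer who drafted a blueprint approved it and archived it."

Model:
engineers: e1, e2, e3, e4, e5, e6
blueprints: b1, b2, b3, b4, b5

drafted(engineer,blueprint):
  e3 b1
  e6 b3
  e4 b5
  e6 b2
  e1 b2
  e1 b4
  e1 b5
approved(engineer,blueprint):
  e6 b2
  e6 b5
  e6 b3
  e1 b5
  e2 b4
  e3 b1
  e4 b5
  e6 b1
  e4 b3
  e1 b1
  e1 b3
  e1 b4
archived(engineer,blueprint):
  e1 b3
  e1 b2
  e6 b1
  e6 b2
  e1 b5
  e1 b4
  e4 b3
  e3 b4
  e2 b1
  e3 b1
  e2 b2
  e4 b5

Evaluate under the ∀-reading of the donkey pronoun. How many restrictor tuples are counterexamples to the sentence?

"it" takes "a blueprint" as antecedent — a donkey pronoun bound across the clause boundary.
Strong reading: for every (e,b) with drafted(e,b), approved(e,b) ∧ archived(e,b).
Restrictor pairs: (e1,b2) ✗  (e1,b4) ✓  (e1,b5) ✓  (e3,b1) ✓  (e4,b5) ✓  (e6,b2) ✓  (e6,b3) ✗
Counterexamples (restrictor pairs failing the scope): 2.

2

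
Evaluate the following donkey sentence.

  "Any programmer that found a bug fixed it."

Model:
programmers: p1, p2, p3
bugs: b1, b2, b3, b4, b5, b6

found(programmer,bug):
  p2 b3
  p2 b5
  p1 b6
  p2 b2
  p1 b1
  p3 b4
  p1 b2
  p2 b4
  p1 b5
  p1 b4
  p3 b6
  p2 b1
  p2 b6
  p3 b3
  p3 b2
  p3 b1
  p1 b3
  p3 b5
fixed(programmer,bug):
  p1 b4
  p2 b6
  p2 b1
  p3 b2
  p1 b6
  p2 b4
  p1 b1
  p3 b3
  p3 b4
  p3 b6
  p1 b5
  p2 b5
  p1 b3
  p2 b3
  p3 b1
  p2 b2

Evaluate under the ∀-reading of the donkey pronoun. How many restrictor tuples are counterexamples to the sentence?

"it" takes "a bug" as antecedent — a donkey pronoun bound across the clause boundary.
Strong reading: for every (p,b) with found(p,b), fixed(p,b).
Restrictor pairs: (p1,b1) ✓  (p1,b2) ✗  (p1,b3) ✓  (p1,b4) ✓  (p1,b5) ✓  (p1,b6) ✓  (p2,b1) ✓  (p2,b2) ✓  (p2,b3) ✓  (p2,b4) ✓  (p2,b5) ✓  (p2,b6) ✓  (p3,b1) ✓  (p3,b2) ✓  (p3,b3) ✓  (p3,b4) ✓  (p3,b5) ✗  (p3,b6) ✓
Counterexamples (restrictor pairs failing the scope): 2.

2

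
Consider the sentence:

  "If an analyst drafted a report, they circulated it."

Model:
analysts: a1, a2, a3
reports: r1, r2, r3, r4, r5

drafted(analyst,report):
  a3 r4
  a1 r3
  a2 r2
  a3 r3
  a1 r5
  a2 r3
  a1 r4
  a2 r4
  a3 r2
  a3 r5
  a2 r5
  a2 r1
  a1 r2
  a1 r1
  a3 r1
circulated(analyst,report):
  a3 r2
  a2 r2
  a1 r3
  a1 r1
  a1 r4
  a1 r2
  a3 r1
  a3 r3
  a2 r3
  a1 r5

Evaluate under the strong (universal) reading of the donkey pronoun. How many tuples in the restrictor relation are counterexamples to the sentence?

"it" takes "a report" as antecedent — a donkey pronoun bound across the clause boundary.
Strong reading: for every (a,r) with drafted(a,r), circulated(a,r).
Restrictor pairs: (a1,r1) ✓  (a1,r2) ✓  (a1,r3) ✓  (a1,r4) ✓  (a1,r5) ✓  (a2,r1) ✗  (a2,r2) ✓  (a2,r3) ✓  (a2,r4) ✗  (a2,r5) ✗  (a3,r1) ✓  (a3,r2) ✓  (a3,r3) ✓  (a3,r4) ✗  (a3,r5) ✗
Counterexamples (restrictor pairs failing the scope): 5.

5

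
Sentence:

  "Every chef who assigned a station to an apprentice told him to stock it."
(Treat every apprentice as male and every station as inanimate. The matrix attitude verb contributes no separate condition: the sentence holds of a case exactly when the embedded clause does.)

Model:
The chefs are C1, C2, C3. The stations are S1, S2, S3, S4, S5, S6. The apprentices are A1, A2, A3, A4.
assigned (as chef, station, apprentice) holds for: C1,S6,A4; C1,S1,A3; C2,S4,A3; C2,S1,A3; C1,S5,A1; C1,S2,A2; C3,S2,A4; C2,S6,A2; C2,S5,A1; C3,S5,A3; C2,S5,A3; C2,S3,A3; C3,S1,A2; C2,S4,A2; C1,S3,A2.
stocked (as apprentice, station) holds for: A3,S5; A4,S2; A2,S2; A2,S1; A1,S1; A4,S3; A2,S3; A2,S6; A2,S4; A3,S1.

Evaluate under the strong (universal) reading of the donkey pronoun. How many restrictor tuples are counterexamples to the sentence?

5

"him" takes "an apprentice" as antecedent and "it" takes "a station"; both are donkey pronouns co-varying with the restrictor.
Strong reading: for every (c,s,a) with assigned(c,s,a), stocked(a,s).
Restrictor triples: (C1,S1,A3)→stocked(A3,S1) ✓  (C1,S2,A2)→stocked(A2,S2) ✓  (C1,S3,A2)→stocked(A2,S3) ✓  (C1,S5,A1)→stocked(A1,S5) ✗  (C1,S6,A4)→stocked(A4,S6) ✗  (C2,S1,A3)→stocked(A3,S1) ✓  (C2,S3,A3)→stocked(A3,S3) ✗  (C2,S4,A2)→stocked(A2,S4) ✓  (C2,S4,A3)→stocked(A3,S4) ✗  (C2,S5,A1)→stocked(A1,S5) ✗  (C2,S5,A3)→stocked(A3,S5) ✓  (C2,S6,A2)→stocked(A2,S6) ✓  (C3,S1,A2)→stocked(A2,S1) ✓  (C3,S2,A4)→stocked(A4,S2) ✓  (C3,S5,A3)→stocked(A3,S5) ✓
Counterexamples (restrictor triples failing the scope): 5.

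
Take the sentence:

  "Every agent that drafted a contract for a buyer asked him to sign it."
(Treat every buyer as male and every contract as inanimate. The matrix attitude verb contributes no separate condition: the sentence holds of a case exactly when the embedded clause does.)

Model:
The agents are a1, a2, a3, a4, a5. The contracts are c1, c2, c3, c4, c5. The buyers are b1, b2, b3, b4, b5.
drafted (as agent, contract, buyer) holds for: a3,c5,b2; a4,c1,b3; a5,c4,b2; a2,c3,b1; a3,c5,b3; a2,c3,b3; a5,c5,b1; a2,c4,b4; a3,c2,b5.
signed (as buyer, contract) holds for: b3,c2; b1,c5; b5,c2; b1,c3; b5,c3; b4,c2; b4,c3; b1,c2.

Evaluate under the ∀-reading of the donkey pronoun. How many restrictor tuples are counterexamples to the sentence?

6

"him" takes "a buyer" as antecedent and "it" takes "a contract"; both are donkey pronouns co-varying with the restrictor.
Strong reading: for every (a,c,b) with drafted(a,c,b), signed(b,c).
Restrictor triples: (a2,c3,b1)→signed(b1,c3) ✓  (a2,c3,b3)→signed(b3,c3) ✗  (a2,c4,b4)→signed(b4,c4) ✗  (a3,c2,b5)→signed(b5,c2) ✓  (a3,c5,b2)→signed(b2,c5) ✗  (a3,c5,b3)→signed(b3,c5) ✗  (a4,c1,b3)→signed(b3,c1) ✗  (a5,c4,b2)→signed(b2,c4) ✗  (a5,c5,b1)→signed(b1,c5) ✓
Counterexamples (restrictor triples failing the scope): 6.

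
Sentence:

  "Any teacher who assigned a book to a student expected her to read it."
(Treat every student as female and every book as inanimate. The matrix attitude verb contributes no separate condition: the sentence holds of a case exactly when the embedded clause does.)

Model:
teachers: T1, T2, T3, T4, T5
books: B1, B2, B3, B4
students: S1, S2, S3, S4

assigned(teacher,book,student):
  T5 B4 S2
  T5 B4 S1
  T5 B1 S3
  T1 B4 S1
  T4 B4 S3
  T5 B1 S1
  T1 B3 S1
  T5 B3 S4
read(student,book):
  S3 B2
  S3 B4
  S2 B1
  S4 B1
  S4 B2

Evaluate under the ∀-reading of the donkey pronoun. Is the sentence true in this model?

False

"her" takes "a student" as antecedent and "it" takes "a book"; both are donkey pronouns co-varying with the restrictor.
Strong reading: for every (t,b,s) with assigned(t,b,s), read(s,b).
Restrictor triples: (T1,B3,S1)→read(S1,B3) ✗  (T1,B4,S1)→read(S1,B4) ✗  (T4,B4,S3)→read(S3,B4) ✓  (T5,B1,S1)→read(S1,B1) ✗  (T5,B1,S3)→read(S3,B1) ✗  (T5,B3,S4)→read(S4,B3) ✗  (T5,B4,S1)→read(S1,B4) ✗  (T5,B4,S2)→read(S2,B4) ✗
Counterexample: (T1,B3,S1) — read(S1,B3) does not hold.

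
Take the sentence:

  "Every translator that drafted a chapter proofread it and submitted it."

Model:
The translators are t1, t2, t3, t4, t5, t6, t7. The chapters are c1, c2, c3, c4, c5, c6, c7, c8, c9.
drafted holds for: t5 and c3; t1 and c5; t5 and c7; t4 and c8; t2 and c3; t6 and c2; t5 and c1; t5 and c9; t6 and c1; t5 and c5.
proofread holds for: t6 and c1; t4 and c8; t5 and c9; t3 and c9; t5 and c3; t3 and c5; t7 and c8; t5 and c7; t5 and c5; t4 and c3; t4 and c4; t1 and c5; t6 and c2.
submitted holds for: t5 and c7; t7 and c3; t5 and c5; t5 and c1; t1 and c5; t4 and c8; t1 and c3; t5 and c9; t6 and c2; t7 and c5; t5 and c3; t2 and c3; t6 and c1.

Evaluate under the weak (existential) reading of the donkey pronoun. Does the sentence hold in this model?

"it" takes "a chapter" as antecedent — a donkey pronoun bound across the clause boundary.
Weak reading: every translator t with some drafted-chapter has at least one drafted-chapter c such that proofread(t,c) ∧ submitted(t,c).
Per translator: t1:✓  t2:✗  t4:✓  t5:✓  t6:✓
t2 has no witness among its drafted-chapters.

False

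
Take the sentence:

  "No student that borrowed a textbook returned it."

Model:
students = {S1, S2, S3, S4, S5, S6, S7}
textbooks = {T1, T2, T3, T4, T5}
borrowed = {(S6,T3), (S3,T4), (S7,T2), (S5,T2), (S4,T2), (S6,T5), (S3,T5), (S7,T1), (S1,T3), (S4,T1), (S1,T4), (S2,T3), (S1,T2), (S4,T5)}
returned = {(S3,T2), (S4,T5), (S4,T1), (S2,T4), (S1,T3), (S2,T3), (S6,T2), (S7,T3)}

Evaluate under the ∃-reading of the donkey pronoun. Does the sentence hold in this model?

"it" takes "a textbook" as antecedent — a donkey pronoun bound across the clause boundary.
Truth condition: for no (s,t) with borrowed(s,t) does returned(s,t) hold.
Restrictor pairs — does the scope hold? (S1,T2):fails  (S1,T3):holds  (S1,T4):fails  (S2,T3):holds  (S3,T4):fails  (S3,T5):fails  (S4,T1):holds  (S4,T2):fails  (S4,T5):holds  (S5,T2):fails  (S6,T3):fails  (S6,T5):fails  (S7,T1):fails  (S7,T2):fails
Scope holds for 4 pair(s), so the sentence is false.

False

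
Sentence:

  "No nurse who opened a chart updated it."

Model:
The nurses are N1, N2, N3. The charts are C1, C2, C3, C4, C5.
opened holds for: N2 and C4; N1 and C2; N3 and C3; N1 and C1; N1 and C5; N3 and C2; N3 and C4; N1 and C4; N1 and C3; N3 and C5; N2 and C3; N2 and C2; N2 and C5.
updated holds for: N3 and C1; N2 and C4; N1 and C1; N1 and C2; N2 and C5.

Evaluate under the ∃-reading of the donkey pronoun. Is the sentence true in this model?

False

"it" takes "a chart" as antecedent — a donkey pronoun bound across the clause boundary.
Truth condition: for no (n,c) with opened(n,c) does updated(n,c) hold.
Restrictor pairs — does the scope hold? (N1,C1):holds  (N1,C2):holds  (N1,C3):fails  (N1,C4):fails  (N1,C5):fails  (N2,C2):fails  (N2,C3):fails  (N2,C4):holds  (N2,C5):holds  (N3,C2):fails  (N3,C3):fails  (N3,C4):fails  (N3,C5):fails
Scope holds for 4 pair(s), so the sentence is false.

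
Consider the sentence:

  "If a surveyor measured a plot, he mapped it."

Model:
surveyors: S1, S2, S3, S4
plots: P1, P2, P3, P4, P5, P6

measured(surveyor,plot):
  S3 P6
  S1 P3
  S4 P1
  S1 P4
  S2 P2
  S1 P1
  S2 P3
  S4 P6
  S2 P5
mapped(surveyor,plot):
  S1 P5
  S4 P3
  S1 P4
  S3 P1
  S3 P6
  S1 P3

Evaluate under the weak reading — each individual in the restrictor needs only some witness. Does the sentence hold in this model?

False

"it" takes "a plot" as antecedent — a donkey pronoun bound across the clause boundary.
Weak reading: every surveyor s with some measured-plot has at least one measured-plot p such that mapped(s,p).
Per surveyor: S1:✓  S2:✗  S3:✓  S4:✗
S2 has no witness among its measured-plots.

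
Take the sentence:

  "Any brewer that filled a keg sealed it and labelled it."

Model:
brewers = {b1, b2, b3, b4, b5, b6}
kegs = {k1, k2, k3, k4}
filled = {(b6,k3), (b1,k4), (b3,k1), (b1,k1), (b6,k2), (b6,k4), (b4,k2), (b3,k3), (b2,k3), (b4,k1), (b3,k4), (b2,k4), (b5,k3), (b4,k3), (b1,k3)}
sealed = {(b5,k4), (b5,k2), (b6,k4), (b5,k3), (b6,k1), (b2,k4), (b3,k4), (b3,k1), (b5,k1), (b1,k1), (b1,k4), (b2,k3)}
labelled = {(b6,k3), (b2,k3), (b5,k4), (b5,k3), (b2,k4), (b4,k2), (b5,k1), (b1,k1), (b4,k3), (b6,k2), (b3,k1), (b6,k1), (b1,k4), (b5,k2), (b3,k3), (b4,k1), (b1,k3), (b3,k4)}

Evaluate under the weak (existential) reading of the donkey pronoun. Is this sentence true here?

"it" takes "a keg" as antecedent — a donkey pronoun bound across the clause boundary.
Weak reading: every brewer b with some filled-keg has at least one filled-keg k such that sealed(b,k) ∧ labelled(b,k).
Per brewer: b1:✓  b2:✓  b3:✓  b4:✗  b5:✓  b6:✗
b4 has no witness among its filled-kegs.

False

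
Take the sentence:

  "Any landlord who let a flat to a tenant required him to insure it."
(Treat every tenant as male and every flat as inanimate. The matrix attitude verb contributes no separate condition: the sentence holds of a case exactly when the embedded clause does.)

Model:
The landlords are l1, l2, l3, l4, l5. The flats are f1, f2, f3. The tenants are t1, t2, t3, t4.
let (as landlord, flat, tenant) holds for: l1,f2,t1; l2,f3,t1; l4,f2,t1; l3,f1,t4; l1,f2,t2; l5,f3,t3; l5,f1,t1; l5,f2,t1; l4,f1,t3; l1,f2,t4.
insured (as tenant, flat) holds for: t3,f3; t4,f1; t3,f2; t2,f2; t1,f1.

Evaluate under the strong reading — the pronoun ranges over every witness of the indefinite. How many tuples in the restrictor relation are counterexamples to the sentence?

6

"him" takes "a tenant" as antecedent and "it" takes "a flat"; both are donkey pronouns co-varying with the restrictor.
Strong reading: for every (l,f,t) with let(l,f,t), insured(t,f).
Restrictor triples: (l1,f2,t1)→insured(t1,f2) ✗  (l1,f2,t2)→insured(t2,f2) ✓  (l1,f2,t4)→insured(t4,f2) ✗  (l2,f3,t1)→insured(t1,f3) ✗  (l3,f1,t4)→insured(t4,f1) ✓  (l4,f1,t3)→insured(t3,f1) ✗  (l4,f2,t1)→insured(t1,f2) ✗  (l5,f1,t1)→insured(t1,f1) ✓  (l5,f2,t1)→insured(t1,f2) ✗  (l5,f3,t3)→insured(t3,f3) ✓
Counterexamples (restrictor triples failing the scope): 6.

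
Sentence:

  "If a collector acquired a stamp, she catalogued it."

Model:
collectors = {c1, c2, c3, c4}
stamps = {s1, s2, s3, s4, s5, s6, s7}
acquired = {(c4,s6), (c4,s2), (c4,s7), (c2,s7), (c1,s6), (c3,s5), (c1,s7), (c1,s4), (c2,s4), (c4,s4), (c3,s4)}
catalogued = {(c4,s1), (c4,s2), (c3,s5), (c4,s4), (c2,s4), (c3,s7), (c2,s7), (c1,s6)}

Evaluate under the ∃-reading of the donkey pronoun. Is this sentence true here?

"it" takes "a stamp" as antecedent — a donkey pronoun bound across the clause boundary.
Weak reading: every collector c with some acquired-stamp has at least one acquired-stamp s such that catalogued(c,s).
Per collector: c1:✓  c2:✓  c3:✓  c4:✓
Every collector in the restrictor has a witness.

True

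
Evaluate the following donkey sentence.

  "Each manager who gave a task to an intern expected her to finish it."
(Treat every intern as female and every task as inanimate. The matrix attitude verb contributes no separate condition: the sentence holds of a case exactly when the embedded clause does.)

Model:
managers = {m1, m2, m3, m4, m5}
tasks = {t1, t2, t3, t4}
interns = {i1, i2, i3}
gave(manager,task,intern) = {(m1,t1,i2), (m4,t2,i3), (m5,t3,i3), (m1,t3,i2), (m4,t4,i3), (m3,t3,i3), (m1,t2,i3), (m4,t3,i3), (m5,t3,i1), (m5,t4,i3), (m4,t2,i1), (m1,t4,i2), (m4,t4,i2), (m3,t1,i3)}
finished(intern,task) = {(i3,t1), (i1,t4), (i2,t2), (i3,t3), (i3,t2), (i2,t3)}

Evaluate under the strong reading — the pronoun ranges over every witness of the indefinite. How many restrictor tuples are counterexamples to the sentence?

"her" takes "an intern" as antecedent and "it" takes "a task"; both are donkey pronouns co-varying with the restrictor.
Strong reading: for every (m,t,i) with gave(m,t,i), finished(i,t).
Restrictor triples: (m1,t1,i2)→finished(i2,t1) ✗  (m1,t2,i3)→finished(i3,t2) ✓  (m1,t3,i2)→finished(i2,t3) ✓  (m1,t4,i2)→finished(i2,t4) ✗  (m3,t1,i3)→finished(i3,t1) ✓  (m3,t3,i3)→finished(i3,t3) ✓  (m4,t2,i1)→finished(i1,t2) ✗  (m4,t2,i3)→finished(i3,t2) ✓  (m4,t3,i3)→finished(i3,t3) ✓  (m4,t4,i2)→finished(i2,t4) ✗  (m4,t4,i3)→finished(i3,t4) ✗  (m5,t3,i1)→finished(i1,t3) ✗  (m5,t3,i3)→finished(i3,t3) ✓  (m5,t4,i3)→finished(i3,t4) ✗
Counterexamples (restrictor triples failing the scope): 7.

7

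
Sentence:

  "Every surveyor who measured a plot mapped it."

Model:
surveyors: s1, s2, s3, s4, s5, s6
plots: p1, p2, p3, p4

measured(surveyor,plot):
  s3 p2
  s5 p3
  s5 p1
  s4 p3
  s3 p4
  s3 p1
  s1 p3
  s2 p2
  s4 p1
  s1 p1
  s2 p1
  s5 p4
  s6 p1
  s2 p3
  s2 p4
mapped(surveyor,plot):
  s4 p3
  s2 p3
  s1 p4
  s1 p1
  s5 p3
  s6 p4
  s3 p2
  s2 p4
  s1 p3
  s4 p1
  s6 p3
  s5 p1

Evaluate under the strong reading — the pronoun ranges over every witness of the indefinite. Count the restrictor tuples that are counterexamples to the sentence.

"it" takes "a plot" as antecedent — a donkey pronoun bound across the clause boundary.
Strong reading: for every (s,p) with measured(s,p), mapped(s,p).
Restrictor pairs: (s1,p1) ✓  (s1,p3) ✓  (s2,p1) ✗  (s2,p2) ✗  (s2,p3) ✓  (s2,p4) ✓  (s3,p1) ✗  (s3,p2) ✓  (s3,p4) ✗  (s4,p1) ✓  (s4,p3) ✓  (s5,p1) ✓  (s5,p3) ✓  (s5,p4) ✗  (s6,p1) ✗
Counterexamples (restrictor pairs failing the scope): 6.

6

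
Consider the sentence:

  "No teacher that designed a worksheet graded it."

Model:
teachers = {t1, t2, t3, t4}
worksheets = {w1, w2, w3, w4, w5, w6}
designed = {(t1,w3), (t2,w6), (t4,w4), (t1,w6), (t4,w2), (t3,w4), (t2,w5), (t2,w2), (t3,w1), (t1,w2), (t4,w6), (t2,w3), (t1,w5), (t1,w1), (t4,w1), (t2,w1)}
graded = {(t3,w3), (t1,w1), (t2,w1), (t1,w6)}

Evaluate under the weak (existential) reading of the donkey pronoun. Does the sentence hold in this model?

"it" takes "a worksheet" as antecedent — a donkey pronoun bound across the clause boundary.
Truth condition: for no (t,w) with designed(t,w) does graded(t,w) hold.
Restrictor pairs — does the scope hold? (t1,w1):holds  (t1,w2):fails  (t1,w3):fails  (t1,w5):fails  (t1,w6):holds  (t2,w1):holds  (t2,w2):fails  (t2,w3):fails  (t2,w5):fails  (t2,w6):fails  (t3,w1):fails  (t3,w4):fails  (t4,w1):fails  (t4,w2):fails  (t4,w4):fails  (t4,w6):fails
Scope holds for 3 pair(s), so the sentence is false.

False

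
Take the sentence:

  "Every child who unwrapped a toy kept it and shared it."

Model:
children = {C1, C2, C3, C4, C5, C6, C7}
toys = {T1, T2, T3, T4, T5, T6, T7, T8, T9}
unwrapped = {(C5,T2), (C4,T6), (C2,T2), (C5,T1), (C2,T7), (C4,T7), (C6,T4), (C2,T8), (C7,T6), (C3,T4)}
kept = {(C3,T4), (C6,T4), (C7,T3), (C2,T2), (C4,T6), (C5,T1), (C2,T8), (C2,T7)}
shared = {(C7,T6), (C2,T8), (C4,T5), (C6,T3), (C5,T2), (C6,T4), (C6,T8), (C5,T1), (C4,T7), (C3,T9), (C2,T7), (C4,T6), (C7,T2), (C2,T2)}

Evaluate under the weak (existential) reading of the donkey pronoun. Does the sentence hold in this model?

False

"it" takes "a toy" as antecedent — a donkey pronoun bound across the clause boundary.
Weak reading: every child c with some unwrapped-toy has at least one unwrapped-toy t such that kept(c,t) ∧ shared(c,t).
Per child: C2:✓  C3:✗  C4:✓  C5:✓  C6:✓  C7:✗
C3 has no witness among its unwrapped-toys.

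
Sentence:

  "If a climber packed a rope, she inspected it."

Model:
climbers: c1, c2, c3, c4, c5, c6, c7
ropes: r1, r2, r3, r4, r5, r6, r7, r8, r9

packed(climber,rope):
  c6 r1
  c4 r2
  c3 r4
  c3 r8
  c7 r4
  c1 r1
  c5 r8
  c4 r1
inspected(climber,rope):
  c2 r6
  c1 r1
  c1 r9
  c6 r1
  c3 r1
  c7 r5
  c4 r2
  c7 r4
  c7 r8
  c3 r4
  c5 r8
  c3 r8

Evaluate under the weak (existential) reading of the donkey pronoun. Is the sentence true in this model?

True

"it" takes "a rope" as antecedent — a donkey pronoun bound across the clause boundary.
Weak reading: every climber c with some packed-rope has at least one packed-rope r such that inspected(c,r).
Per climber: c1:✓  c3:✓  c4:✓  c5:✓  c6:✓  c7:✓
Every climber in the restrictor has a witness.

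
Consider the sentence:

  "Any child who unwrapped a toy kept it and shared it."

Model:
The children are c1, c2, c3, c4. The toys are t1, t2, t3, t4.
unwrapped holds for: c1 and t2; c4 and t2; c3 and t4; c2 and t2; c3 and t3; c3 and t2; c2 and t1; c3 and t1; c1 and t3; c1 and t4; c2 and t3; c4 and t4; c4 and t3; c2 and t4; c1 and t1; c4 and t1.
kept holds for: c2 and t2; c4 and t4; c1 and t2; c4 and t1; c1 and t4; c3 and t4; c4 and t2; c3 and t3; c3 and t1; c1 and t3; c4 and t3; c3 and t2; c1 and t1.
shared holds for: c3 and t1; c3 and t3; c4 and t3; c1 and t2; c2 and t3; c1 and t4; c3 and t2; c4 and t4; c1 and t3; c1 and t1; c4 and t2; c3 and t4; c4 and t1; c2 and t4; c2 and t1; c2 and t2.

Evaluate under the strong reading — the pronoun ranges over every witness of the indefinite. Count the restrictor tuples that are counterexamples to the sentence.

"it" takes "a toy" as antecedent — a donkey pronoun bound across the clause boundary.
Strong reading: for every (c,t) with unwrapped(c,t), kept(c,t) ∧ shared(c,t).
Restrictor pairs: (c1,t1) ✓  (c1,t2) ✓  (c1,t3) ✓  (c1,t4) ✓  (c2,t1) ✗  (c2,t2) ✓  (c2,t3) ✗  (c2,t4) ✗  (c3,t1) ✓  (c3,t2) ✓  (c3,t3) ✓  (c3,t4) ✓  (c4,t1) ✓  (c4,t2) ✓  (c4,t3) ✓  (c4,t4) ✓
Counterexamples (restrictor pairs failing the scope): 3.

3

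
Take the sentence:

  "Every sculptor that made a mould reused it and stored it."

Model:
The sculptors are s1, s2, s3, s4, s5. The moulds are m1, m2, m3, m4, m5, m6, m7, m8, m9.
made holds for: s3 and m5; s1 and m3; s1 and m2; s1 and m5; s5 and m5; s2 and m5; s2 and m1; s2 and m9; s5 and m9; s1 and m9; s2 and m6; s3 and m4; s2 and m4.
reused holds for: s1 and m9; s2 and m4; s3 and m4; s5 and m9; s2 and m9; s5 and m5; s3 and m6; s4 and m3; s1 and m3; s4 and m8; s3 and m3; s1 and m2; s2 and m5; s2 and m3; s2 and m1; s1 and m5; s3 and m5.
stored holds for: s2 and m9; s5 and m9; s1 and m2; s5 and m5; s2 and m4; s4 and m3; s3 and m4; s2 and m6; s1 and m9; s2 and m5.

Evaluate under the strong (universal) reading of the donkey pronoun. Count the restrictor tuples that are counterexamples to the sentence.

"it" takes "a mould" as antecedent — a donkey pronoun bound across the clause boundary.
Strong reading: for every (s,m) with made(s,m), reused(s,m) ∧ stored(s,m).
Restrictor pairs: (s1,m2) ✓  (s1,m3) ✗  (s1,m5) ✗  (s1,m9) ✓  (s2,m1) ✗  (s2,m4) ✓  (s2,m5) ✓  (s2,m6) ✗  (s2,m9) ✓  (s3,m4) ✓  (s3,m5) ✗  (s5,m5) ✓  (s5,m9) ✓
Counterexamples (restrictor pairs failing the scope): 5.

5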